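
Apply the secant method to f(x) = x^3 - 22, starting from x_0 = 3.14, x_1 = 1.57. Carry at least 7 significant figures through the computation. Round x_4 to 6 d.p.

Secant update: x_(k+1) = x_k − f(x_k)·(x_k − x_(k-1))/(f(x_k) − f(x_(k-1))).
f(x_0) = 8.959144, f(x_1) = -18.130107
x_2 = 1.570000 - (-18.130107)·(1.570000 - 3.140000)/(-18.130107 - (8.959144)) = 2.620759; f(x_2) = -3.999642
x_3 = 2.620759 - (-3.999642)·(2.620759 - 1.570000)/(-3.999642 - (-18.130107)) = 2.918177; f(x_3) = 2.850488
x_4 = 2.918177 - (2.850488)·(2.918177 - 2.620759)/(2.850488 - (-3.999642)) = 2.794415; f(x_4) = -0.179101

2.794415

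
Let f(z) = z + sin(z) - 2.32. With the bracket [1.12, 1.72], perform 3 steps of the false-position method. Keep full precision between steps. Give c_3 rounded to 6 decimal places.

False-position update: c = (a·f(b) − b·f(a))/(f(b) − f(a)); replace the endpoint whose sign matches f(c).
f(1.120000) = -0.299900, f(1.720000) = 0.388890
step 1: c = 1.381241, f(c) = 0.043329 > 0 → new bracket [1.120000, 1.381241]
step 2: c = 1.348262, f(c) = 0.003603 > 0 → new bracket [1.120000, 1.348262]
step 3: c = 1.345552, f(c) = 0.000292 > 0 → new bracket [1.120000, 1.345552]

1.345552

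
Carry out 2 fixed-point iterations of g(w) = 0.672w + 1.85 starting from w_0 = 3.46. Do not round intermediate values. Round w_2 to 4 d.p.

4.6557

w_1 = g(3.460000) = 4.175120
w_2 = g(4.175120) = 4.655681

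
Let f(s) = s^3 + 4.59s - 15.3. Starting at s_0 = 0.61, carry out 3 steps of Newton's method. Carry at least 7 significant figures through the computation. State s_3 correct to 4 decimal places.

f'(s) = 3s^2 + 4.59
s_0 = 0.610000: f = -12.273119, f' = 5.706300 → s_1 = 0.610000 - (-12.273119)/(5.706300) = 2.760802
s_1 = 2.760802: f = 18.414979, f' = 27.456076 → s_2 = 2.760802 - (18.414979)/(27.456076) = 2.090095
s_2 = 2.090095: f = 3.424105, f' = 17.695488 → s_3 = 2.090095 - (3.424105)/(17.695488) = 1.896593

1.8966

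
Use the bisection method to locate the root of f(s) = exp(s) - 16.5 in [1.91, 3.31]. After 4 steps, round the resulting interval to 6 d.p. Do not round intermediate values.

[2.785000, 2.872500]

f(1.910000) = -9.746911, f(3.310000) = 10.885125 (opposite signs)
step 1: m = 2.610000, f(m) = -2.900949 < 0 → root in [2.610000, 3.310000]
step 2: m = 2.960000, f(m) = 2.797972 > 0 → root in [2.610000, 2.960000]
step 3: m = 2.785000, f(m) = -0.300182 < 0 → root in [2.785000, 2.960000]
step 4: m = 2.872500, f(m) = 1.181166 > 0 → root in [2.785000, 2.872500]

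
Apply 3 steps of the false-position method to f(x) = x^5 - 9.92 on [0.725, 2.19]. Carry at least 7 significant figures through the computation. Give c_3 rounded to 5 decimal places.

1.36771

f(0.725000) = -9.719696, f(2.190000) = 40.455640
step 1: c = 1.008792, f(c) = -8.875261 < 0 → new bracket [1.008792, 2.190000]
step 2: c = 1.221306, f(c) = -7.202791 < 0 → new bracket [1.221306, 2.190000]
step 3: c = 1.367709, f(c) = -5.134054 < 0 → new bracket [1.367709, 2.190000]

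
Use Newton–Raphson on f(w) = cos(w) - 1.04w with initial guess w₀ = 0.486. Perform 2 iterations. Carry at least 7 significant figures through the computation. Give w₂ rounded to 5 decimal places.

Newton update: w ← w − f(w)/f'(w).
f'(w) = -sin(w) - 1.04
w_0 = 0.486000: f = 0.378768, f' = -1.507093 → w_1 = 0.486000 - (0.378768)/(-1.507093) = 0.737324
w_1 = 0.737324: f = -0.026546, f' = -1.712309 → w_2 = 0.737324 - (-0.026546)/(-1.712309) = 0.721821

0.72182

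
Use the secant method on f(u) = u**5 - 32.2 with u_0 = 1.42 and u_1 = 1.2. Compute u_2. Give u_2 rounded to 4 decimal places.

3.1897

Secant update: u_(k+1) = u_k − f(u_k)·(u_k − u_(k-1))/(f(u_k) − f(u_(k-1))).
f(u_0) = -26.426466, f(u_1) = -29.711680
u_2 = 1.200000 - (-29.711680)·(1.200000 - 1.420000)/(-29.711680 - (-26.426466)) = 3.189694; f(u_2) = 297.975569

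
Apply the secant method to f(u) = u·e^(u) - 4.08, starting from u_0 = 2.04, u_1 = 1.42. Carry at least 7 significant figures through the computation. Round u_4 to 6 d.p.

1.213852

f(u_0) = 11.608843, f(u_1) = 1.794711
u_2 = 1.420000 - (1.794711)·(1.420000 - 2.040000)/(1.794711 - (11.608843)) = 1.306621; f(u_2) = 0.746225
u_3 = 1.306621 - (0.746225)·(1.306621 - 1.420000)/(0.746225 - (1.794711)) = 1.225926; f(u_3) = 0.097126
u_4 = 1.225926 - (0.097126)·(1.225926 - 1.306621)/(0.097126 - (0.746225)) = 1.213852; f(u_4) = 0.006345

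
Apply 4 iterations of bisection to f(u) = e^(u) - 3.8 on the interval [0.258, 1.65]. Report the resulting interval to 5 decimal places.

f(0.258000) = -2.505661, f(1.650000) = 1.406980 (opposite signs)
step 1: m = 0.954000, f(m) = -1.203927 < 0 → root in [0.954000, 1.650000]
step 2: m = 1.302000, f(m) = -0.123357 < 0 → root in [1.302000, 1.650000]
step 3: m = 1.476000, f(m) = 0.575409 > 0 → root in [1.302000, 1.476000]
step 4: m = 1.389000, f(m) = 0.210837 > 0 → root in [1.302000, 1.389000]

[1.30200, 1.38900]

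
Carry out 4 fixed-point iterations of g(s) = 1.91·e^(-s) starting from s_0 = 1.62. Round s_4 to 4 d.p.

s_1 = g(1.620000) = 0.377987
s_2 = g(0.377987) = 1.308808
s_3 = g(1.308808) = 0.515971
s_4 = g(0.515971) = 1.140119

1.1401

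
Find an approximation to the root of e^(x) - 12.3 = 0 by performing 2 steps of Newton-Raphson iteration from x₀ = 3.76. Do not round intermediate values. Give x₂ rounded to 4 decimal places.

2.6310

f'(x) = e^(x)
x_0 = 3.760000: f = 30.648426, f' = 42.948426 → x_1 = 3.760000 - (30.648426)/(42.948426) = 3.046390
x_1 = 3.046390: f = 8.739256, f' = 21.039256 → x_2 = 3.046390 - (8.739256)/(21.039256) = 2.631011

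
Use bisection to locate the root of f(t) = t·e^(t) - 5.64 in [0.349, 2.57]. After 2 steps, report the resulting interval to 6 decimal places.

f(0.349000) = -5.145240, f(2.570000) = 27.939169 (opposite signs)
step 1: m = 1.459500, f(m) = 0.641406 > 0 → root in [0.349000, 1.459500]
step 2: m = 0.904250, f(m) = -3.406431 < 0 → root in [0.904250, 1.459500]

[0.904250, 1.459500]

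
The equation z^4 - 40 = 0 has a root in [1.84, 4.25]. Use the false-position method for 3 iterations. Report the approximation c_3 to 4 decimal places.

f(1.840000) = -28.537713, f(4.250000) = 286.253906
step 1: c = 2.058481, f(c) = -22.044927 < 0 → new bracket [2.058481, 4.250000]
step 2: c = 2.215185, f(c) = -15.920896 < 0 → new bracket [2.215185, 4.250000]
step 3: c = 2.322395, f(c) = -10.909952 < 0 → new bracket [2.322395, 4.250000]

2.3224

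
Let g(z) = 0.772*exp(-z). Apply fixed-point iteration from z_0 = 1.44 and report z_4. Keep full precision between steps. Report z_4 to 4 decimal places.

z_1 = g(1.440000) = 0.182908
z_2 = g(0.182908) = 0.642956
z_3 = g(0.642956) = 0.405868
z_4 = g(0.405868) = 0.514459

0.5145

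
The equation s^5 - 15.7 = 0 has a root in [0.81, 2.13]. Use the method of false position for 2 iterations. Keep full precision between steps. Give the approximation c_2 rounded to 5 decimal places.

False-position update: c = (a·f(b) − b·f(a))/(f(b) − f(a)); replace the endpoint whose sign matches f(c).
f(0.810000) = -15.351322, f(2.130000) = 28.142773
step 1: c = 1.275896, f(c) = -12.318751 < 0 → new bracket [1.275896, 2.130000]
step 2: c = 1.535933, f(c) = -7.152053 < 0 → new bracket [1.535933, 2.130000]

1.53593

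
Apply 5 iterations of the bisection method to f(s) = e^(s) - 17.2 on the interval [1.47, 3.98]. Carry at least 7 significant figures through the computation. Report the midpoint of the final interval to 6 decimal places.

f(1.470000) = -12.850765, f(3.980000) = 36.317034 (opposite signs)
step 1: m = 2.725000, f(m) = -1.943586 < 0 → root in [2.725000, 3.980000]
step 2: m = 3.352500, f(m) = 11.374080 > 0 → root in [2.725000, 3.352500]
step 3: m = 3.038750, f(m) = 3.679128 > 0 → root in [2.725000, 3.038750]
step 4: m = 2.881875, f(m) = 0.647706 > 0 → root in [2.725000, 2.881875]
step 5: m = 2.803438, f(m) = -0.698727 < 0 → root in [2.803438, 2.881875]
Midpoint of [2.803438, 2.881875] = 2.842656

2.842656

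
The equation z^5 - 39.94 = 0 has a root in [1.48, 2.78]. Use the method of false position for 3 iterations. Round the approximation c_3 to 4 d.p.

f(1.480000) = -32.839179, f(2.780000) = 126.104303
step 1: c = 1.748592, f(c) = -23.592840 < 0 → new bracket [1.748592, 2.780000]
step 2: c = 1.911146, f(c) = -14.444177 < 0 → new bracket [1.911146, 2.780000]
step 3: c = 2.000438, f(c) = -7.904948 < 0 → new bracket [2.000438, 2.780000]

2.0004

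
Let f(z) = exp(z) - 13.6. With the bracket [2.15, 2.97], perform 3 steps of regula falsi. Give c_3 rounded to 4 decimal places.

2.6077

False-position update: c = (a·f(b) − b·f(a))/(f(b) − f(a)); replace the endpoint whose sign matches f(c).
f(2.150000) = -5.015142, f(2.970000) = 5.891920
step 1: c = 2.527042, f(c) = -1.083577 < 0 → new bracket [2.527042, 2.970000]
step 2: c = 2.595851, f(c) = -0.192007 < 0 → new bracket [2.595851, 2.970000]
step 3: c = 2.607659, f(c) = -0.032747 < 0 → new bracket [2.607659, 2.970000]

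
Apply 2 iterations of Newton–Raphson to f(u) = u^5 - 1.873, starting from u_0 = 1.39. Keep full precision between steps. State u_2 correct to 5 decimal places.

f'(u) = 5u^4
u_0 = 1.390000: f = 3.315884, f' = 18.665052 → u_1 = 1.390000 - (3.315884)/(18.665052) = 1.212348
u_1 = 1.212348: f = 0.746006, f' = 10.801378 → u_2 = 1.212348 - (0.746006)/(10.801378) = 1.143282

1.14328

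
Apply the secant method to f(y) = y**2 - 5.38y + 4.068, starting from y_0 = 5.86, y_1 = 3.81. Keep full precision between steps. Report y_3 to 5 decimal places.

Secant update: y_(k+1) = y_k − f(y_k)·(y_k − y_(k-1))/(f(y_k) − f(y_(k-1))).
f(y_0) = 6.880800, f(y_1) = -1.913700
y_2 = 3.810000 - (-1.913700)·(3.810000 - 5.860000)/(-1.913700 - (6.880800)) = 4.256084; f(y_2) = -0.715481
y_3 = 4.256084 - (-0.715481)·(4.256084 - 3.810000)/(-0.715481 - (-1.913700)) = 4.522450; f(y_3) = 0.189772

4.52245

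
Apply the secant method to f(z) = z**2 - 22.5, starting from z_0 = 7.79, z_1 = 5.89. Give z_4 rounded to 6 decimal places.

f(z_0) = 38.184100, f(z_1) = 12.192100
z_2 = 5.890000 - (12.192100)·(5.890000 - 7.790000)/(12.192100 - (38.184100)) = 4.998765; f(z_2) = 2.487648
z_3 = 4.998765 - (2.487648)·(4.998765 - 5.890000)/(2.487648 - (12.192100)) = 4.770305; f(z_3) = 0.255806
z_4 = 4.770305 - (0.255806)·(4.770305 - 4.998765)/(0.255806 - (2.487648)) = 4.744119; f(z_4) = 0.006668

4.744119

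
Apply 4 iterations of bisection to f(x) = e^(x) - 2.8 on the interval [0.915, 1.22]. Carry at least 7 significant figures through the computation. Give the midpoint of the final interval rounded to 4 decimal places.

1.0389

f(0.915000) = -0.303225, f(1.220000) = 0.587188 (opposite signs)
step 1: m = 1.067500, f(m) = 0.108100 > 0 → root in [0.915000, 1.067500]
step 2: m = 0.991250, f(m) = -0.105399 < 0 → root in [0.991250, 1.067500]
step 3: m = 1.029375, f(m) = -0.000684 < 0 → root in [1.029375, 1.067500]
step 4: m = 1.048437, f(m) = 0.053190 > 0 → root in [1.029375, 1.048437]
Midpoint of [1.029375, 1.048437] = 1.038906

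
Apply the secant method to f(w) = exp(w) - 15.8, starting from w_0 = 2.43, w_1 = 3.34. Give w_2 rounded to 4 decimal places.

Secant update: w_(k+1) = w_k − f(w_k)·(w_k − w_(k-1))/(f(w_k) − f(w_(k-1))).
f(w_0) = -4.441118, f(w_1) = 12.419127
w_2 = 3.340000 - (12.419127)·(3.340000 - 2.430000)/(12.419127 - (-4.441118)) = 2.669701; f(w_2) = -1.364348

2.6697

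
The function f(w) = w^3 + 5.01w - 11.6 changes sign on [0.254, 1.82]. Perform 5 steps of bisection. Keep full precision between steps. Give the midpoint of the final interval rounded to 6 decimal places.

f(0.254000) = -10.311073, f(1.820000) = 3.546768 (opposite signs)
step 1: m = 1.037000, f(m) = -5.289472 < 0 → root in [1.037000, 1.820000]
step 2: m = 1.428500, f(m) = -1.528200 < 0 → root in [1.428500, 1.820000]
step 3: m = 1.624250, f(m) = 0.822569 > 0 → root in [1.428500, 1.624250]
step 4: m = 1.526375, f(m) = -0.396681 < 0 → root in [1.526375, 1.624250]
step 5: m = 1.575312, f(m) = 0.201626 > 0 → root in [1.526375, 1.575312]
Midpoint of [1.526375, 1.575312] = 1.550844

1.550844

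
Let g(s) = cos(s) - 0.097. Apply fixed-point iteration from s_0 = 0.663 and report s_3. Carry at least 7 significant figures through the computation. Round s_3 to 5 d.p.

0.68463

s_1 = g(0.663000) = 0.691149
s_2 = g(0.691149) = 0.673514
s_3 = g(0.673514) = 0.684635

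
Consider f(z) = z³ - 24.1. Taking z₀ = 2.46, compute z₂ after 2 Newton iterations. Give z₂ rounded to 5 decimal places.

2.89058

Newton update: z ← z − f(z)/f'(z).
f'(z) = 3z²
z_0 = 2.460000: f = -9.213064, f' = 18.154800 → z_1 = 2.460000 - (-9.213064)/(18.154800) = 2.967473
z_1 = 2.967473: f = 2.031249, f' = 26.417681 → z_2 = 2.967473 - (2.031249)/(26.417681) = 2.890583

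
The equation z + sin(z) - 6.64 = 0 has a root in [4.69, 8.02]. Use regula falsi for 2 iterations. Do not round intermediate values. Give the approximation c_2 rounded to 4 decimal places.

False-position update: c = (a·f(b) − b·f(a))/(f(b) − f(a)); replace the endpoint whose sign matches f(c).
f(4.690000) = -2.949749, f(8.020000) = 2.366251
step 1: c = 6.537755, f(c) = 0.149584 > 0 → new bracket [4.690000, 6.537755]
step 2: c = 6.448576, f(c) = -0.026786 < 0 → new bracket [6.448576, 6.537755]

6.4486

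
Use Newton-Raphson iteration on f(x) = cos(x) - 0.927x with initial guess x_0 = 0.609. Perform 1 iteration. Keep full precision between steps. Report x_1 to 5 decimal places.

Newton update: x ← x − f(x)/f'(x).
f'(x) = -sin(x) - 0.927
x_0 = 0.609000: f = 0.255677, f' = -1.499048 → x_1 = 0.609000 - (0.255677)/(-1.499048) = 0.779560

0.77956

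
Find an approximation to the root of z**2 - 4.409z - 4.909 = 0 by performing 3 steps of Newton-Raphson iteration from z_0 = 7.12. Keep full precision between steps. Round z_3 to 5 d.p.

Newton update: z ← z − f(z)/f'(z).
f'(z) = 2z - 4.409
z_0 = 7.120000: f = 14.393320, f' = 9.831000 → z_1 = 7.120000 - (14.393320)/(9.831000) = 5.655925
z_1 = 5.655925: f = 2.143515, f' = 6.902850 → z_2 = 5.655925 - (2.143515)/(6.902850) = 5.345399
z_2 = 5.345399: f = 0.096426, f' = 6.281798 → z_3 = 5.345399 - (0.096426)/(6.281798) = 5.330049

5.33005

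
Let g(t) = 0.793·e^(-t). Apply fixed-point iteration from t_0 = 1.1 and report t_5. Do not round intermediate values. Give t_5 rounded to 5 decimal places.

0.47373

t_1 = g(1.100000) = 0.263967
t_2 = g(0.263967) = 0.609023
t_3 = g(0.609023) = 0.431298
t_4 = g(0.431298) = 0.515184
t_5 = g(0.515184) = 0.473731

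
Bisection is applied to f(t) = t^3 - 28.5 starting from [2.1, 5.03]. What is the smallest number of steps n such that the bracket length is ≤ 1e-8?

Initial width b − a = 5.03 − 2.1 = 2.930000.
After n steps the width is (b−a)/2^n; need (b−a)/2^n ≤ 1e-8.
So n ≥ log₂(2.930000/1e-8) = log₂(293000000.0000) ≈ 28.1263.
Hence n = 29.

29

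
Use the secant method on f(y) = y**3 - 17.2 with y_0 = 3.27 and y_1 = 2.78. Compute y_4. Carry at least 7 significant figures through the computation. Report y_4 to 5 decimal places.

f(y_0) = 17.765783, f(y_1) = 4.284952
y_2 = 2.780000 - (4.284952)·(2.780000 - 3.270000)/(4.284952 - (17.765783)) = 2.624251; f(y_2) = 0.872411
y_3 = 2.624251 - (0.872411)·(2.624251 - 2.780000)/(0.872411 - (4.284952)) = 2.584434; f(y_3) = 0.062207
y_4 = 2.584434 - (0.062207)·(2.584434 - 2.624251)/(0.062207 - (0.872411)) = 2.581377; f(y_4) = 0.001021

2.58138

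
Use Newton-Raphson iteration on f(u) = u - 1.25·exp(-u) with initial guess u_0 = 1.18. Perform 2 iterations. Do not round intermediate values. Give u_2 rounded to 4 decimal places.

0.6511

f'(u) = 1 + 1.25·exp(-u)
u_0 = 1.180000: f = 0.795902, f' = 1.384098 → u_1 = 1.180000 - (0.795902)/(1.384098) = 0.604967
u_1 = 0.604967: f = -0.077648, f' = 1.682615 → u_2 = 0.604967 - (-0.077648)/(1.682615) = 0.651115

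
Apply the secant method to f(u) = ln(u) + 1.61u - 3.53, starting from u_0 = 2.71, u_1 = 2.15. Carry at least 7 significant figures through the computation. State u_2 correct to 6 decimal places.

1.805539

f(u_0) = 1.830049, f(u_1) = 0.696968
u_2 = 2.150000 - (0.696968)·(2.150000 - 2.710000)/(0.696968 - (1.830049)) = 1.805539; f(u_2) = -0.032223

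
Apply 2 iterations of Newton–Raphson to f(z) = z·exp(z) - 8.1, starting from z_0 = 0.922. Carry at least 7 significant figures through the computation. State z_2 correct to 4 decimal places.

f'(z) = (z + 1)·exp(z)
z_0 = 0.922000: f = -5.781802, f' = 4.832511 → z_1 = 0.922000 - (-5.781802)/(4.832511) = 2.118438
z_1 = 2.118438: f = 9.521463, f' = 25.939601 → z_2 = 2.118438 - (9.521463)/(25.939601) = 1.751376

1.7514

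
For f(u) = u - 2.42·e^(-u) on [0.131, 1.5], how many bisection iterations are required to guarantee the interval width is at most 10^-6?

21

Initial width b − a = 1.5 − 0.131 = 1.369000.
After n steps the width is (b−a)/2^n; need (b−a)/2^n ≤ 10^-6.
So n ≥ log₂(1.369000/10^-6) = log₂(1369000.0000) ≈ 20.3847.
Hence n = 21.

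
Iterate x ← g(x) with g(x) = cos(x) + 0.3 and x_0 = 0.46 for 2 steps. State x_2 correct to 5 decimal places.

x_1 = g(0.460000) = 1.196052
x_2 = g(1.196052) = 0.666034

0.66603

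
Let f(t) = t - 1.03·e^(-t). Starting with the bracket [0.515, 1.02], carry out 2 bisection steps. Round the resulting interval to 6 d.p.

[0.515000, 0.641250]

f(0.515000) = -0.100426, f(1.020000) = 0.648587 (opposite signs)
step 1: m = 0.767500, f(m) = 0.289403 > 0 → root in [0.515000, 0.767500]
step 2: m = 0.641250, f(m) = 0.098817 > 0 → root in [0.515000, 0.641250]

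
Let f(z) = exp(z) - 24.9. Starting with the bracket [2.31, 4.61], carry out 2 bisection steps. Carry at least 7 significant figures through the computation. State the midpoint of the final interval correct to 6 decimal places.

f(2.310000) = -14.825575, f(4.610000) = 75.584150 (opposite signs)
step 1: m = 3.460000, f(m) = 6.916977 > 0 → root in [2.310000, 3.460000]
step 2: m = 2.885000, f(m) = -6.996432 < 0 → root in [2.885000, 3.460000]
Midpoint of [2.885000, 3.460000] = 3.172500

3.172500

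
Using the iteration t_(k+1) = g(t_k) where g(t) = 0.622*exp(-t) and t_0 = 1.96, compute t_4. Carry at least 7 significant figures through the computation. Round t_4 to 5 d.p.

0.43752

t_1 = g(1.960000) = 0.087614
t_2 = g(0.087614) = 0.569823
t_3 = g(0.569823) = 0.351819
t_4 = g(0.351819) = 0.437519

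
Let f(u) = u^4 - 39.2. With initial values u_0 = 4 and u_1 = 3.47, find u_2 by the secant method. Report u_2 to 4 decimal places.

2.9650

f(u_0) = 216.800000, f(u_1) = 105.783273
u_2 = 3.470000 - (105.783273)·(3.470000 - 4.000000)/(105.783273 - (216.800000)) = 2.964985; f(u_2) = 38.084052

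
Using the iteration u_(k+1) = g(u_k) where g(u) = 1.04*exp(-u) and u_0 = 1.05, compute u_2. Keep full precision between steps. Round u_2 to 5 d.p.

0.72273

u_1 = g(1.050000) = 0.363935
u_2 = g(0.363935) = 0.722734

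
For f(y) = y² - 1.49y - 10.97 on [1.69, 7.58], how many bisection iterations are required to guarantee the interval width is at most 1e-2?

Initial width b − a = 7.58 − 1.69 = 5.890000.
After n steps the width is (b−a)/2^n; need (b−a)/2^n ≤ 1e-2.
So n ≥ log₂(5.890000/1e-2) = log₂(589.0000) ≈ 9.2021.
Hence n = 10.

10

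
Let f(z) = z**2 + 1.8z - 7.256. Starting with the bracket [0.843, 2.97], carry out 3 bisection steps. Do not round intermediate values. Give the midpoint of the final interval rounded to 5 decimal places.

f(0.843000) = -5.027951, f(2.970000) = 6.910900 (opposite signs)
step 1: m = 1.906500, f(m) = -0.189558 < 0 → root in [1.906500, 2.970000]
step 2: m = 2.438250, f(m) = 3.077913 > 0 → root in [1.906500, 2.438250]
step 3: m = 2.172375, f(m) = 1.373488 > 0 → root in [1.906500, 2.172375]
Midpoint of [1.906500, 2.172375] = 2.039438

2.03944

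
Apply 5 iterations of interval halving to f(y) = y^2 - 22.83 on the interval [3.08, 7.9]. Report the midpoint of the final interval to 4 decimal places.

4.8122

f(3.080000) = -13.343600, f(7.900000) = 39.580000 (opposite signs)
step 1: m = 5.490000, f(m) = 7.310100 > 0 → root in [3.080000, 5.490000]
step 2: m = 4.285000, f(m) = -4.468775 < 0 → root in [4.285000, 5.490000]
step 3: m = 4.887500, f(m) = 1.057656 > 0 → root in [4.285000, 4.887500]
step 4: m = 4.586250, f(m) = -1.796311 < 0 → root in [4.586250, 4.887500]
step 5: m = 4.736875, f(m) = -0.392015 < 0 → root in [4.736875, 4.887500]
Midpoint of [4.736875, 4.887500] = 4.812188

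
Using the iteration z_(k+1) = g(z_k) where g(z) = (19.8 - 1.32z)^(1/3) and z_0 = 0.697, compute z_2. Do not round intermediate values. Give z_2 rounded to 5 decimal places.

2.53472

z_1 = g(0.697000) = 2.662770
z_2 = g(2.662770) = 2.534723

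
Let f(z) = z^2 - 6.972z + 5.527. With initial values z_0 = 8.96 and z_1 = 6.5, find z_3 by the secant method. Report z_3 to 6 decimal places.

6.071476

f(z_0) = 23.339480, f(z_1) = 2.459000
z_2 = 6.500000 - (2.459000)·(6.500000 - 8.960000)/(2.459000 - (23.339480)) = 6.210297; f(z_2) = 0.796598
z_3 = 6.210297 - (0.796598)·(6.210297 - 6.500000)/(0.796598 - (2.459000)) = 6.071476; f(z_3) = 0.059488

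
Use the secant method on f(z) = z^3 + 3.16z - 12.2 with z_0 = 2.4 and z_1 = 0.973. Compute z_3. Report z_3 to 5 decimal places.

f(z_0) = 9.208000, f(z_1) = -8.204153
z_2 = 0.973000 - (-8.204153)·(0.973000 - 2.400000)/(-8.204153 - (9.208000)) = 1.645365; f(z_2) = -2.546269
z_3 = 1.645365 - (-2.546269)·(1.645365 - 0.973000)/(-2.546269 - (-8.204153)) = 1.947956; f(z_3) = 1.347122

1.94796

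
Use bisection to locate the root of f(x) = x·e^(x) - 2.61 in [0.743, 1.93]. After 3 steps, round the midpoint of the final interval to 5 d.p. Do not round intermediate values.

f(0.743000) = -1.048041, f(1.930000) = 10.686755 (opposite signs)
step 1: m = 1.336500, f(m) = 2.476318 > 0 → root in [0.743000, 1.336500]
step 2: m = 1.039750, f(m) = 0.330943 > 0 → root in [0.743000, 1.039750]
step 3: m = 0.891375, f(m) = -0.436400 < 0 → root in [0.891375, 1.039750]
Midpoint of [0.891375, 1.039750] = 0.965562

0.96556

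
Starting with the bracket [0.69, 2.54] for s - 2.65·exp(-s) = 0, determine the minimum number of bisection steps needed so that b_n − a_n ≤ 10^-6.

Initial width b − a = 2.54 − 0.69 = 1.850000.
After n steps the width is (b−a)/2^n; need (b−a)/2^n ≤ 10^-6.
So n ≥ log₂(1.850000/10^-6) = log₂(1850000.0000) ≈ 20.8191.
Hence n = 21.

21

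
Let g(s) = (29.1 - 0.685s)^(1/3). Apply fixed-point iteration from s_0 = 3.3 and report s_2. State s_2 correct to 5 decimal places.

s_1 = g(3.300000) = 2.994044
s_2 = g(2.994044) = 3.001817

3.00182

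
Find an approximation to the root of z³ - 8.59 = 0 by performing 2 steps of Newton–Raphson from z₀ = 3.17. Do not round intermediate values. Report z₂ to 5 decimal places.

2.09667

Newton update: z ← z − f(z)/f'(z).
f'(z) = 3z²
z_0 = 3.170000: f = 23.265013, f' = 30.146700 → z_1 = 3.170000 - (23.265013)/(30.146700) = 2.398273
z_1 = 2.398273: f = 5.204184, f' = 17.255145 → z_2 = 2.398273 - (5.204184)/(17.255145) = 2.096671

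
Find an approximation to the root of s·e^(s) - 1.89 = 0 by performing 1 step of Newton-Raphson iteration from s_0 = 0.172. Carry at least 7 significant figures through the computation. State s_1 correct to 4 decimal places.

f'(s) = (s + 1)·e^(s)
s_0 = 0.172000: f = -1.685719, f' = 1.391958 → s_1 = 0.172000 - (-1.685719)/(1.391958) = 1.383041

1.3830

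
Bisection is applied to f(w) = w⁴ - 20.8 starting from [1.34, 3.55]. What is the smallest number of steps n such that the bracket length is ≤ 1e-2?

Initial width b − a = 3.55 − 1.34 = 2.210000.
After n steps the width is (b−a)/2^n; need (b−a)/2^n ≤ 1e-2.
So n ≥ log₂(2.210000/1e-2) = log₂(221.0000) ≈ 7.7879.
Hence n = 8.

8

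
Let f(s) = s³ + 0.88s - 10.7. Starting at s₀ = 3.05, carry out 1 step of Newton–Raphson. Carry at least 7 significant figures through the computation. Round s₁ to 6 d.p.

Newton update: s ← s − f(s)/f'(s).
f'(s) = 3s² + 0.88
s_0 = 3.050000: f = 20.356625, f' = 28.787500 → s_1 = 3.050000 - (20.356625)/(28.787500) = 2.342866

2.342866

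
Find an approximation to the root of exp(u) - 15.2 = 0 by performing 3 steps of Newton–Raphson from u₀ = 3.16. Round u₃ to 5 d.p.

2.72130

Newton update: u ← u − f(u)/f'(u).
f'(u) = exp(u)
u_0 = 3.160000: f = 8.370596, f' = 23.570596 → u_1 = 3.160000 - (8.370596)/(23.570596) = 2.804871
u_1 = 2.804871: f = 1.324948, f' = 16.524948 → u_2 = 2.804871 - (1.324948)/(16.524948) = 2.724693
u_2 = 2.724693: f = 0.051725, f' = 15.251725 → u_3 = 2.724693 - (0.051725)/(15.251725) = 2.721301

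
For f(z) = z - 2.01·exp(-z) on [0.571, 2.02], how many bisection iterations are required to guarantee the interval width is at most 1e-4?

Initial width b − a = 2.02 − 0.571 = 1.449000.
After n steps the width is (b−a)/2^n; need (b−a)/2^n ≤ 1e-4.
So n ≥ log₂(1.449000/1e-4) = log₂(14490.0000) ≈ 13.8228.
Hence n = 14.

14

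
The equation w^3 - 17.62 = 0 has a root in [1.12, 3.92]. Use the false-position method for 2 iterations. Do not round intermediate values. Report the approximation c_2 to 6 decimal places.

2.303338

f(1.120000) = -16.215072, f(3.920000) = 42.616288
step 1: c = 1.891735, f(c) = -10.850124 < 0 → new bracket [1.891735, 3.920000]
step 2: c = 2.303338, f(c) = -5.399955 < 0 → new bracket [2.303338, 3.920000]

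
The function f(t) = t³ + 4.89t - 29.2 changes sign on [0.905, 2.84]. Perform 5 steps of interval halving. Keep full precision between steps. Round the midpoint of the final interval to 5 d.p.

2.56789

f(0.905000) = -24.033332, f(2.840000) = 7.593904 (opposite signs)
step 1: m = 1.872500, f(m) = -13.478010 < 0 → root in [1.872500, 2.840000]
step 2: m = 2.356250, f(m) = -4.596240 < 0 → root in [2.356250, 2.840000]
step 3: m = 2.598125, f(m) = 1.042834 > 0 → root in [2.356250, 2.598125]
step 4: m = 2.477188, f(m) = -1.885396 < 0 → root in [2.477188, 2.598125]
step 5: m = 2.537656, f(m) = -0.449118 < 0 → root in [2.537656, 2.598125]
Midpoint of [2.537656, 2.598125] = 2.567891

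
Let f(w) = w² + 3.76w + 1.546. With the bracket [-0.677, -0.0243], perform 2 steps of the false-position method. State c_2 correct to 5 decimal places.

-0.47405

False-position update: c = (a·f(b) − b·f(a))/(f(b) − f(a)); replace the endpoint whose sign matches f(c).
f(-0.677000) = -0.541191, f(-0.024300) = 1.455222
step 1: c = -0.500065, f(c) = -0.084179 < 0 → new bracket [-0.500065, -0.024300]
step 2: c = -0.474049, f(c) = -0.011701 < 0 → new bracket [-0.474049, -0.024300]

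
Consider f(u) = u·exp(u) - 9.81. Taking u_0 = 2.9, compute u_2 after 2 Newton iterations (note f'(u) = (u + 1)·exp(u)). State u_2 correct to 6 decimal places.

1.898385

Newton update: u ← u − f(u)/f'(u).
u_0 = 2.900000: f = 42.895022, f' = 70.879167 → u_1 = 2.900000 - (42.895022)/(70.879167) = 2.294815
u_1 = 2.294815: f = 12.960526, f' = 32.693124 → u_2 = 2.294815 - (12.960526)/(32.693124) = 1.898385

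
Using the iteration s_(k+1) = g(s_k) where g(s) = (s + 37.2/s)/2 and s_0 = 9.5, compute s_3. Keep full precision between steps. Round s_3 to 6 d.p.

6.099243

s_1 = g(9.500000) = 6.707895
s_2 = g(6.707895) = 6.126799
s_3 = g(6.126799) = 6.099243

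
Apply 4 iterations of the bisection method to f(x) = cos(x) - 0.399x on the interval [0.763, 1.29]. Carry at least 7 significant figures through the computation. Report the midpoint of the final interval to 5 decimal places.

f(0.763000) = 0.418329, f(1.290000) = -0.237589 (opposite signs)
step 1: m = 1.026500, f(m) = 0.108243 > 0 → root in [1.026500, 1.290000]
step 2: m = 1.158250, f(m) = -0.061198 < 0 → root in [1.026500, 1.158250]
step 3: m = 1.092375, f(m) = 0.024521 > 0 → root in [1.092375, 1.158250]
step 4: m = 1.125313, f(m) = -0.018105 < 0 → root in [1.092375, 1.125313]
Midpoint of [1.092375, 1.125313] = 1.108844

1.10884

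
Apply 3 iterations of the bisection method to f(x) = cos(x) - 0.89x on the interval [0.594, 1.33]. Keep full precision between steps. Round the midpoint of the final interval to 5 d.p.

0.82400

f(0.594000) = 0.300049, f(1.330000) = -0.945224 (opposite signs)
step 1: m = 0.962000, f(m) = -0.284300 < 0 → root in [0.594000, 0.962000]
step 2: m = 0.778000, f(m) = 0.019899 > 0 → root in [0.778000, 0.962000]
step 3: m = 0.870000, f(m) = -0.129473 < 0 → root in [0.778000, 0.870000]
Midpoint of [0.778000, 0.870000] = 0.824000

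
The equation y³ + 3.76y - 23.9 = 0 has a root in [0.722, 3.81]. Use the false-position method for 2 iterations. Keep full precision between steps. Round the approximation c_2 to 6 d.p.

2.150310

f(0.722000) = -20.808913, f(3.810000) = 45.731941
step 1: c = 1.687691, f(c) = -12.747226 < 0 → new bracket [1.687691, 3.810000]
step 2: c = 2.150310, f(c) = -5.872162 < 0 → new bracket [2.150310, 3.810000]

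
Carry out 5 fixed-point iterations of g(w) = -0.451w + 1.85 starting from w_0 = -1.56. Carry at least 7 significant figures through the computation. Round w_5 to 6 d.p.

w_1 = g(-1.560000) = 2.553560
w_2 = g(2.553560) = 0.698344
w_3 = g(0.698344) = 1.535047
w_4 = g(1.535047) = 1.157694
w_5 = g(1.157694) = 1.327880

1.327880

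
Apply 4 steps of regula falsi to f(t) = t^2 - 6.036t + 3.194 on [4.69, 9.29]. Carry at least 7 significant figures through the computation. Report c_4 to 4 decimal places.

5.4161

False-position update: c = (a·f(b) − b·f(a))/(f(b) − f(a)); replace the endpoint whose sign matches f(c).
f(4.690000) = -3.118740, f(9.290000) = 33.423660
step 1: c = 5.082591, f(c) = -1.651790 < 0 → new bracket [5.082591, 9.290000]
step 2: c = 5.280728, f(c) = -0.794386 < 0 → new bracket [5.280728, 9.290000]
step 3: c = 5.373805, f(c) = -0.364507 < 0 → new bracket [5.373805, 9.290000]
step 4: c = 5.416053, f(c) = -0.163666 < 0 → new bracket [5.416053, 9.290000]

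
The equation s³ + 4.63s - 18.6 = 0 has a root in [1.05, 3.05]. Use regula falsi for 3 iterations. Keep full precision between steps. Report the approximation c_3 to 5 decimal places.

f(1.050000) = -12.580875, f(3.050000) = 23.894125
step 1: c = 1.739836, f(c) = -5.278032 < 0 → new bracket [1.739836, 3.050000]
step 2: c = 1.976880, f(c) = -1.721296 < 0 → new bracket [1.976880, 3.050000]
step 3: c = 2.048991, f(c) = -0.510764 < 0 → new bracket [2.048991, 3.050000]

2.04899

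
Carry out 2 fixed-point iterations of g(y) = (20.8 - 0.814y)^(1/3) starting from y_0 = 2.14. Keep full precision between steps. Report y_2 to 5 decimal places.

y_1 = g(2.140000) = 2.671116
y_2 = g(2.671116) = 2.650763

2.65076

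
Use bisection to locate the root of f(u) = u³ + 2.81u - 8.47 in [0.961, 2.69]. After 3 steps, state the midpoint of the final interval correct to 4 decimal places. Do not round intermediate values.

1.5013

f(0.961000) = -4.882086, f(2.690000) = 18.554009 (opposite signs)
step 1: m = 1.825500, f(m) = 2.743043 > 0 → root in [0.961000, 1.825500]
step 2: m = 1.393250, f(m) = -1.850466 < 0 → root in [1.393250, 1.825500]
step 3: m = 1.609375, f(m) = 0.220766 > 0 → root in [1.393250, 1.609375]
Midpoint of [1.393250, 1.609375] = 1.501313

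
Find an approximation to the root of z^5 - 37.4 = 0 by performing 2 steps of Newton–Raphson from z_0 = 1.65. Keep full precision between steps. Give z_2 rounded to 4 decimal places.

2.1175

Newton update: z ← z − f(z)/f'(z).
f'(z) = 5z^4
z_0 = 1.650000: f = -25.170190, f' = 37.060031 → z_1 = 1.650000 - (-25.170190)/(37.060031) = 2.329173
z_1 = 2.329173: f = 31.150269, f' = 147.155784 → z_2 = 2.329173 - (31.150269)/(147.155784) = 2.117491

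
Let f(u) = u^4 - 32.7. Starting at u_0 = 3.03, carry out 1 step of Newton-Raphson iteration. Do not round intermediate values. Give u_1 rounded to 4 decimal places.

Newton update: u ← u − f(u)/f'(u).
f'(u) = 4u^3
u_0 = 3.030000: f = 51.588925, f' = 111.272508 → u_1 = 3.030000 - (51.588925)/(111.272508) = 2.566373

2.5664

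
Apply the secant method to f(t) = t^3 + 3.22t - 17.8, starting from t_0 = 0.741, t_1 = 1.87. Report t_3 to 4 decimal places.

2.1698

f(t_0) = -15.007111, f(t_1) = -5.239397
t_2 = 1.870000 - (-5.239397)·(1.870000 - 0.741000)/(-5.239397 - (-15.007111)) = 2.475595; f(t_2) = 5.343276
t_3 = 2.475595 - (5.343276)·(2.475595 - 1.870000)/(5.343276 - (-5.239397)) = 2.169825; f(t_3) = -0.597317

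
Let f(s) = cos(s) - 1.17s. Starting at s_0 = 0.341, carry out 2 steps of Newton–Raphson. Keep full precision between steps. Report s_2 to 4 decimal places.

f'(s) = -sin(s) - 1.17
s_0 = 0.341000: f = 0.543451, f' = -1.504430 → s_1 = 0.341000 - (0.543451)/(-1.504430) = 0.702234
s_1 = 0.702234: f = -0.058212, f' = -1.815925 → s_2 = 0.702234 - (-0.058212)/(-1.815925) = 0.670177

0.6702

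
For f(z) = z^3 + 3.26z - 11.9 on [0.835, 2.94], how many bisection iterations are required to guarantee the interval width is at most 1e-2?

Initial width b − a = 2.94 − 0.835 = 2.105000.
After n steps the width is (b−a)/2^n; need (b−a)/2^n ≤ 1e-2.
So n ≥ log₂(2.105000/1e-2) = log₂(210.5000) ≈ 7.7177.
Hence n = 8.

8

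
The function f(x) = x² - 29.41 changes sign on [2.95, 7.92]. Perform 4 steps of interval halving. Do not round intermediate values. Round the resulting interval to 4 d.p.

f(2.950000) = -20.707500, f(7.920000) = 33.316400 (opposite signs)
step 1: m = 5.435000, f(m) = 0.129225 > 0 → root in [2.950000, 5.435000]
step 2: m = 4.192500, f(m) = -11.832944 < 0 → root in [4.192500, 5.435000]
step 3: m = 4.813750, f(m) = -6.237811 < 0 → root in [4.813750, 5.435000]
step 4: m = 5.124375, f(m) = -3.150781 < 0 → root in [5.124375, 5.435000]

[5.1244, 5.4350]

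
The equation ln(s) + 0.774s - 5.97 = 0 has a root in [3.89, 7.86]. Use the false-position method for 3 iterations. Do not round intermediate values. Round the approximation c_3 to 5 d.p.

False-position update: c = (a·f(b) − b·f(a))/(f(b) − f(a)); replace the endpoint whose sign matches f(c).
f(3.890000) = -1.600731, f(7.860000) = 2.175427
step 1: c = 5.572902, f(c) = 0.061342 > 0 → new bracket [3.890000, 5.572902]
step 2: c = 5.510791, f(c) = 0.002061 > 0 → new bracket [3.890000, 5.510791]
step 3: c = 5.508707, f(c) = 0.000070 > 0 → new bracket [3.890000, 5.508707]

5.50871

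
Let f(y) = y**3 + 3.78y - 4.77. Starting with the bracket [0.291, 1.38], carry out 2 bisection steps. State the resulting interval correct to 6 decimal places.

[0.835500, 1.107750]

f(0.291000) = -3.645378, f(1.380000) = 3.074472 (opposite signs)
step 1: m = 0.835500, f(m) = -1.028581 < 0 → root in [0.835500, 1.380000]
step 2: m = 1.107750, f(m) = 0.776626 > 0 → root in [0.835500, 1.107750]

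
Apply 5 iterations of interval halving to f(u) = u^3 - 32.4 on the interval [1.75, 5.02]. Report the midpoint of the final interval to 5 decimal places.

3.23172

f(1.750000) = -27.040625, f(5.020000) = 94.106008 (opposite signs)
step 1: m = 3.385000, f(m) = 6.386092 > 0 → root in [1.750000, 3.385000]
step 2: m = 2.567500, f(m) = -15.474896 < 0 → root in [2.567500, 3.385000]
step 3: m = 2.976250, f(m) = -6.036187 < 0 → root in [2.976250, 3.385000]
step 4: m = 3.180625, f(m) = -0.223604 < 0 → root in [3.180625, 3.385000]
step 5: m = 3.282812, f(m) = 2.978404 > 0 → root in [3.180625, 3.282812]
Midpoint of [3.180625, 3.282812] = 3.231719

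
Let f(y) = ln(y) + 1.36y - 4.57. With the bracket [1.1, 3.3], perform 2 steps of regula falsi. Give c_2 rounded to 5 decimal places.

f(1.100000) = -2.978690, f(3.300000) = 1.111922
step 1: c = 2.701989, f(c) = 0.098694 > 0 → new bracket [1.100000, 2.701989]
step 2: c = 2.650612, f(c) = 0.009624 > 0 → new bracket [1.100000, 2.650612]

2.65061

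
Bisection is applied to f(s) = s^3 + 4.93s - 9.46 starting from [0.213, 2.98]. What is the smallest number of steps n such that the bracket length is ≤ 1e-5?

19

Initial width b − a = 2.98 − 0.213 = 2.767000.
After n steps the width is (b−a)/2^n; need (b−a)/2^n ≤ 1e-5.
So n ≥ log₂(2.767000/1e-5) = log₂(276700.0000) ≈ 18.0780.
Hence n = 19.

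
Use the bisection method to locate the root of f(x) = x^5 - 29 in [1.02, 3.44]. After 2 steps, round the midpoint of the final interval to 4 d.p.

1.9275

f(1.020000) = -27.895919, f(3.440000) = 452.717266 (opposite signs)
step 1: m = 2.230000, f(m) = 26.147308 > 0 → root in [1.020000, 2.230000]
step 2: m = 1.625000, f(m) = -17.669037 < 0 → root in [1.625000, 2.230000]
Midpoint of [1.625000, 2.230000] = 1.927500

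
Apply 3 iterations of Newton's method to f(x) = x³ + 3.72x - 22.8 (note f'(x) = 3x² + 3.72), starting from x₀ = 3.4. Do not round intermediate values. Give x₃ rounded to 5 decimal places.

2.40239

x_0 = 3.400000: f = 29.152000, f' = 38.400000 → x_1 = 3.400000 - (29.152000)/(38.400000) = 2.640833
x_1 = 2.640833: f = 5.441074, f' = 24.642002 → x_2 = 2.640833 - (5.441074)/(24.642002) = 2.420028
x_2 = 2.420028: f = 0.375494, f' = 21.289614 → x_3 = 2.420028 - (0.375494)/(21.289614) = 2.402391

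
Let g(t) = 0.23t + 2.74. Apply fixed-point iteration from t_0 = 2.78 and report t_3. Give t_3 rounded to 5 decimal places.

t_1 = g(2.780000) = 3.379400
t_2 = g(3.379400) = 3.517262
t_3 = g(3.517262) = 3.548970

3.54897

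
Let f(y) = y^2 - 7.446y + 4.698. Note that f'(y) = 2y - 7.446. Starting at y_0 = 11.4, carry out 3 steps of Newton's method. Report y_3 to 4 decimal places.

6.7577

y_0 = 11.400000: f = 49.773600, f' = 15.354000 → y_1 = 11.400000 - (49.773600)/(15.354000) = 8.158265
y_1 = 8.158265: f = 10.508846, f' = 8.870530 → y_2 = 8.158265 - (10.508846)/(8.870530) = 6.973573
y_2 = 6.973573: f = 1.403495, f' = 6.501146 → y_3 = 6.973573 - (1.403495)/(6.501146) = 6.757689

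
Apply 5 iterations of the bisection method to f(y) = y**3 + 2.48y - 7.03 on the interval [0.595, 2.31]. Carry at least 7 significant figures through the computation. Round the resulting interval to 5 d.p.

f(0.595000) = -5.343755, f(2.310000) = 11.025191 (opposite signs)
step 1: m = 1.452500, f(m) = -0.363379 < 0 → root in [1.452500, 2.310000]
step 2: m = 1.881250, f(m) = 4.293435 > 0 → root in [1.452500, 1.881250]
step 3: m = 1.666875, f(m) = 1.735216 > 0 → root in [1.452500, 1.666875]
step 4: m = 1.559688, f(m) = 0.632160 > 0 → root in [1.452500, 1.559688]
step 5: m = 1.506094, f(m) = 0.121413 > 0 → root in [1.452500, 1.506094]

[1.45250, 1.50609]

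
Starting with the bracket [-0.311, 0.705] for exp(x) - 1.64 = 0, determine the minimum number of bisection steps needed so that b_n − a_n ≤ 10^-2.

Initial width b − a = 0.705 − -0.311 = 1.016000.
After n steps the width is (b−a)/2^n; need (b−a)/2^n ≤ 10^-2.
So n ≥ log₂(1.016000/10^-2) = log₂(101.6000) ≈ 6.6668.
Hence n = 7.

7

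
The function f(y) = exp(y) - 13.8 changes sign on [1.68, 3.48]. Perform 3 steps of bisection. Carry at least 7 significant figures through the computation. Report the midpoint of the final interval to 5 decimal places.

f(1.680000) = -8.434444, f(3.480000) = 18.659722 (opposite signs)
step 1: m = 2.580000, f(m) = -0.602862 < 0 → root in [2.580000, 3.480000]
step 2: m = 3.030000, f(m) = 6.897233 > 0 → root in [2.580000, 3.030000]
step 3: m = 2.805000, f(m) = 2.727076 > 0 → root in [2.580000, 2.805000]
Midpoint of [2.580000, 2.805000] = 2.692500

2.69250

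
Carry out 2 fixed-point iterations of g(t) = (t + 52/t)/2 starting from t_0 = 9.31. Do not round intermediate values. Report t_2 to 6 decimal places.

7.214861

t_1 = g(9.310000) = 7.447696
t_2 = g(7.447696) = 7.214861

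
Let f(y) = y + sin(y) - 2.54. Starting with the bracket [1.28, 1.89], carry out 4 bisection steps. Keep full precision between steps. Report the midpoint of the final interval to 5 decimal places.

1.52781

f(1.280000) = -0.301984, f(1.890000) = 0.299486 (opposite signs)
step 1: m = 1.585000, f(m) = 0.044899 > 0 → root in [1.280000, 1.585000]
step 2: m = 1.432500, f(m) = -0.117048 < 0 → root in [1.432500, 1.585000]
step 3: m = 1.508750, f(m) = -0.033174 < 0 → root in [1.508750, 1.585000]
step 4: m = 1.546875, f(m) = 0.006589 > 0 → root in [1.508750, 1.546875]
Midpoint of [1.508750, 1.546875] = 1.527813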